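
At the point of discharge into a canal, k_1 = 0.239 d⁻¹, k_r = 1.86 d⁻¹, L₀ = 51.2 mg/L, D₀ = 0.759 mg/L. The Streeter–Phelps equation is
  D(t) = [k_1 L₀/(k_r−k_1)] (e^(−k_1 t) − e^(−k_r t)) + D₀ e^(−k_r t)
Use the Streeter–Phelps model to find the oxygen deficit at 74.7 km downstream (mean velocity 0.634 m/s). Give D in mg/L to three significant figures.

D ≈ 4.91 mg/L

Travel time t = x/v = 74.7 km / (0.634 m/s) = 74700 m / 0.634 m/s = 117800 s = 1.364 d.
k_1 L₀/(k_r−k_1) = 0.239×51.2/(1.86−0.239) = 12.24/1.621 = 7.549 mg/L.
e^(−k_1 t) = e^(−0.239×1.364) = 0.7219; e^(−k_r t) = e^(−1.86×1.364) = 0.07914.
D = 7.549 × (0.7219 − 0.07914) + 0.759 × 0.07914 = 4.852 + 0.06007 = 4.912 mg/L.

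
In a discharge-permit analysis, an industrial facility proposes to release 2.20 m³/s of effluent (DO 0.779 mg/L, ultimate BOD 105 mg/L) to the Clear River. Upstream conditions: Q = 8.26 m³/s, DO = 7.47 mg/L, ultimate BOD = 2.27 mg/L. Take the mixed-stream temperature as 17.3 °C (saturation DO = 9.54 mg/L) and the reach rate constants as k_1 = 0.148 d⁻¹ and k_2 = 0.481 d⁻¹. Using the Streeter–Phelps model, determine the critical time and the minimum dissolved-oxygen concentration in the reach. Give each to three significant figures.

Mixed DO = (8.26×7.47 + 2.20×0.779)/(8.26+2.20) = 63.42/10.46 = 6.063 mg/L.
Mixed L₀ = (8.26×2.27 + 2.20×105)/(10.46) = 249.8/10.46 = 23.88 mg/L.
Initial deficit D₀ = C_s − DO₀ = 9.54 − 6.063 = 3.477 mg/L.
t_c = (1/0.3330) ln[(0.481/0.148)(1 − 3.477×0.3330/(0.148×23.88))] = 3.003 × ln(2.185) = 2.347 d.
D_c = (0.148/0.481) × 23.88 × e^(−0.148×2.347) = 0.3077 × 23.88 × 0.7065 = 5.191 mg/L.
Minimum DO = 9.54 − 5.191 = 4.349 mg/L.

t_c ≈ 2.35 d; minimum DO ≈ 4.35 mg/L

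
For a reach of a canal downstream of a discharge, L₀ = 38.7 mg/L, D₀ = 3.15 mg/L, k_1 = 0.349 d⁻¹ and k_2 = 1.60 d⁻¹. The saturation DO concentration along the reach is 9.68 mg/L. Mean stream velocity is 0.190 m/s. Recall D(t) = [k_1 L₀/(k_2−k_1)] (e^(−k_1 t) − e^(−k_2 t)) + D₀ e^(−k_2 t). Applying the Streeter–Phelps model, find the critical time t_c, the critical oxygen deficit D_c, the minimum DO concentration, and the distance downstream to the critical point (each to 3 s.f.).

t_c ≈ 0.941 d; D_c ≈ 6.08 mg/L; min DO ≈ 3.60 mg/L; x_c ≈ 15.5 km

t_c = [1/(k_2−k_1)] ln[(k_2/k_1)(1 − D₀(k_2−k_1)/(k_1 L₀))]
= [1/(1.60−0.349)] ln[(1.60/0.349)(1 − 3.15×1.251/(0.349×38.7))]
= (1/1.251) ln[4.585 × 0.7082] = 0.7994 × ln(3.247) = 0.7994 × 1.178 = 0.9414 d.
L(t_c) = L₀ e^(−k_1 t_c) = 38.7 × 0.7200 = 27.86 mg/L, and at the critical point k_2 D_c = k_1 L, so D_c = (0.349/1.60) × 27.86 = 6.078 mg/L.
Minimum DO = C_s − D_c = 9.68 − 6.078 = 3.602 mg/L.
x_c = v t_c = 0.190 m/s × 0.9414 d × 86400 s/d = 15450 m ≈ 15.5 km.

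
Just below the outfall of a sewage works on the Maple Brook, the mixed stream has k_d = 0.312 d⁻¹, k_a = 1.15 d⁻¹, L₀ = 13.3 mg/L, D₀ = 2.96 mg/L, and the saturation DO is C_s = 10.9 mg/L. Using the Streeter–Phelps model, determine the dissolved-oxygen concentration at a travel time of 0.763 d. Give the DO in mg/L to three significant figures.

k_d L₀/(k_a−k_d) = 0.312×13.3/(1.15−0.312) = 4.150/0.8380 = 4.952 mg/L.
e^(−k_d t) = e^(−0.312×0.7630) = 0.7882; e^(−k_a t) = e^(−1.15×0.7630) = 0.4158.
D = 4.952 × (0.7882 − 0.4158) + 2.96 × 0.4158 = 1.844 + 1.231 = 3.075 mg/L.
DO = C_s − D = 10.9 − 3.075 = 7.825 mg/L.

DO ≈ 7.83 mg/L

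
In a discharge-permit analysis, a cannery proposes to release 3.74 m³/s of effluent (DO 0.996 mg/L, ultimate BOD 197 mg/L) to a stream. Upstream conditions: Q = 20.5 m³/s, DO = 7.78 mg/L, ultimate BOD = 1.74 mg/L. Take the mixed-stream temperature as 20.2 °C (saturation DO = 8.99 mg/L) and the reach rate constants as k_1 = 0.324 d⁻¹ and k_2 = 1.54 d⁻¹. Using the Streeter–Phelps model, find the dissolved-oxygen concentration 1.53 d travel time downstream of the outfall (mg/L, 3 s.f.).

Mixed DO = (20.5×7.78 + 3.74×0.996)/(20.5+3.74) = 163.2/24.24 = 6.733 mg/L.
Mixed L₀ = (20.5×1.74 + 3.74×197)/(24.24) = 772.5/24.24 = 31.87 mg/L.
Initial deficit D₀ = C_s − DO₀ = 8.99 − 6.733 = 2.257 mg/L.
D(1.53) = [0.324×31.87/(1.54−0.324)](e^(−0.324×1.53) − e^(−1.54×1.53)) + 2.257 e^(−1.54×1.53)
= 8.491 × (0.6091 − 0.09478) + 2.257 × 0.09478 = 4.581 mg/L.
DO = 8.99 − 4.581 = 4.409 mg/L.

DO ≈ 4.41 mg/L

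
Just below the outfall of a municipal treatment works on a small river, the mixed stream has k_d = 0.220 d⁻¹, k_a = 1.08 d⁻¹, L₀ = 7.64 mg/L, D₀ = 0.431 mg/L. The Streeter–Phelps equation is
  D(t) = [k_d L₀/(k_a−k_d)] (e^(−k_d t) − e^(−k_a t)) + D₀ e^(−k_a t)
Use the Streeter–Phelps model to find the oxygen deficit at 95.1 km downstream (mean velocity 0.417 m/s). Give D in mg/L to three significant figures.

Travel time t = x/v = 95.1 km / (0.417 m/s) = 95100 m / 0.417 m/s = 228100 s = 2.640 d.
k_d L₀/(k_a−k_d) = 0.220×7.64/(1.08−0.220) = 1.681/0.8600 = 1.954 mg/L.
e^(−k_d t) = e^(−0.220×2.640) = 0.5595; e^(−k_a t) = e^(−1.08×2.640) = 0.05780.
D = 1.954 × (0.5595 − 0.05780) + 0.431 × 0.05780 = 0.9805 + 0.02491 = 1.005 mg/L.

D ≈ 1.01 mg/L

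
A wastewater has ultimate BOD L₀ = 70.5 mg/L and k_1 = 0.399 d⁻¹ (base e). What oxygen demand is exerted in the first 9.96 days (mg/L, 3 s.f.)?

y_t = L₀(1 − e^(−k_1 t)) = 70.5 × (1 − e^(−0.399×9.96))
= 70.5 × (1 − 0.01880) = 70.5 × 0.9812 = 69.17 mg/L.

y ≈ 69.2 mg/L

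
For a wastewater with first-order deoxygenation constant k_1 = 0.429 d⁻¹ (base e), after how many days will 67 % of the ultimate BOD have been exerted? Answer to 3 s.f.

t ≈ 2.58 d

y/L₀ = 1 − e^(−k_1 t) = 0.67 ⇒ e^(−k_1 t) = 0.330
t = −ln(0.330) / 0.429 = 1.109 / 0.429 = 2.584 d.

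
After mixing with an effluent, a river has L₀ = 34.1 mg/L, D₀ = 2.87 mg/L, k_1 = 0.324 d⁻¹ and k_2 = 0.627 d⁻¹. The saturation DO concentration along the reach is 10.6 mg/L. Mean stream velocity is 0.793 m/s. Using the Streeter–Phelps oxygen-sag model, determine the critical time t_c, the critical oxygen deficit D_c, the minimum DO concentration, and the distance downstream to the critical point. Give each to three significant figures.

t_c ≈ 1.91 d; D_c ≈ 9.50 mg/L; min DO ≈ 1.10 mg/L; x_c ≈ 131 km

t_c = [1/(k_2−k_1)] ln[(k_2/k_1)(1 − D₀(k_2−k_1)/(k_1 L₀))]
= [1/(0.627−0.324)] ln[(0.627/0.324)(1 − 2.87×0.3030/(0.324×34.1))]
= (1/0.3030) ln[1.935 × 0.9213] = 3.300 × ln(1.783) = 3.300 × 0.5782 = 1.908 d.
L(t_c) = L₀ e^(−k_1 t_c) = 34.1 × 0.5389 = 18.38 mg/L, and at the critical point k_2 D_c = k_1 L, so D_c = (0.324/0.627) × 18.38 = 9.495 mg/L.
Minimum DO = C_s − D_c = 10.6 − 9.495 = 1.105 mg/L.
x_c = v t_c = 0.793 m/s × 1.908 d × 86400 s/d = 130700 m ≈ 131 km.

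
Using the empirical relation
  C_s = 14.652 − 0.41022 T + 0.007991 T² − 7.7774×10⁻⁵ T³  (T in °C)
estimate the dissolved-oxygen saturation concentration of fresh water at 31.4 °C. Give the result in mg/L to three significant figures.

C_s ≈ 7.24 mg/L

C_s = 14.652 − 0.41022×31.4 + 0.007991×31.4² − 7.7774×10⁻⁵×31.4³ = 7.242 mg/L.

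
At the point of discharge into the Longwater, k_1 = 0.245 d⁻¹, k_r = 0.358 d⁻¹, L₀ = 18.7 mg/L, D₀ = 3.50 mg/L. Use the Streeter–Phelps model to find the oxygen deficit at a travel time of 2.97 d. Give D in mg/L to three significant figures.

k_1 L₀/(k_r−k_1) = 0.245×18.7/(0.358−0.245) = 4.582/0.1130 = 40.54 mg/L.
e^(−k_1 t) = e^(−0.245×2.970) = 0.4830; e^(−k_r t) = e^(−0.358×2.970) = 0.3453.
D = 40.54 × (0.4830 − 0.3453) + 3.50 × 0.3453 = 5.584 + 1.209 = 6.792 mg/L.

D ≈ 6.79 mg/L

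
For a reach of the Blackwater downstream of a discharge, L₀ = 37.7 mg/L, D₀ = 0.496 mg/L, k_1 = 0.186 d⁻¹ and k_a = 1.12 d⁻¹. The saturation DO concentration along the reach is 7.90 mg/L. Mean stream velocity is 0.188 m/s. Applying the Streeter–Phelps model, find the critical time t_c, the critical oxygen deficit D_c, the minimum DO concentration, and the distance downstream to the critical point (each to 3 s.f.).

t_c = [1/(k_a−k_1)] ln[(k_a/k_1)(1 − D₀(k_a−k_1)/(k_1 L₀))]
= [1/(1.12−0.186)] ln[(1.12/0.186)(1 − 0.496×0.9340/(0.186×37.7))]
= (1/0.9340) ln[6.022 × 0.9339] = 1.071 × ln(5.624) = 1.071 × 1.727 = 1.849 d.
L(t_c) = L₀ e^(−k_1 t_c) = 37.7 × 0.7090 = 26.73 mg/L, and at the critical point k_a D_c = k_1 L, so D_c = (0.186/1.12) × 26.73 = 4.439 mg/L.
Minimum DO = C_s − D_c = 7.90 − 4.439 = 3.461 mg/L.
x_c = v t_c = 0.188 m/s × 1.849 d × 86400 s/d = 30030 m ≈ 30.0 km.

t_c ≈ 1.85 d; D_c ≈ 4.44 mg/L; min DO ≈ 3.46 mg/L; x_c ≈ 30.0 km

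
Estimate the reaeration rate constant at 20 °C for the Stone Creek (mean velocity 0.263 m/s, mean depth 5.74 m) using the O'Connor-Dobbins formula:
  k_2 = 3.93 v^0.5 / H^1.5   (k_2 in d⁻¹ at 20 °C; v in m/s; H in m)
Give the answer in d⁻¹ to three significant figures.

k_2 = 3.93 × 0.263^0.5 / 5.74^1.5 = 3.93 × 0.5128 / 13.75 = 0.1466 d⁻¹.

k_2 ≈ 0.147 d⁻¹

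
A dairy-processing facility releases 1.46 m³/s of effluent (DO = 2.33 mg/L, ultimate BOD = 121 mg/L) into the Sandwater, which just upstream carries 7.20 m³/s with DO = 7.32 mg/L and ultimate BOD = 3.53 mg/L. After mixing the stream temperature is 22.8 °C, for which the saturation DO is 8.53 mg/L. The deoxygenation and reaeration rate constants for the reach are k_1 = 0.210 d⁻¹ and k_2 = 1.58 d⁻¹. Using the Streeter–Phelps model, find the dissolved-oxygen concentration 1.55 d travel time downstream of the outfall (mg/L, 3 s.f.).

Mixed DO = (7.20×7.32 + 1.46×2.33)/(7.20+1.46) = 56.11/8.660 = 6.479 mg/L.
Mixed L₀ = (7.20×3.53 + 1.46×121)/(8.660) = 202.1/8.660 = 23.33 mg/L.
Initial deficit D₀ = C_s − DO₀ = 8.53 − 6.479 = 2.051 mg/L.
D(1.55) = [0.210×23.33/(1.58−0.210)](e^(−0.210×1.55) − e^(−1.58×1.55)) + 2.051 e^(−1.58×1.55)
= 3.577 × (0.7222 − 0.08638) + 2.051 × 0.08638 = 2.451 mg/L.
DO = 8.53 − 2.451 = 6.079 mg/L.

DO ≈ 6.08 mg/L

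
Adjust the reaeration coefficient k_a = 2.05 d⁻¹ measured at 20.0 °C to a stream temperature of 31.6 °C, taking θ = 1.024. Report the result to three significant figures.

k_a ≈ 2.70 d⁻¹

k_a(T₂) = k_a(T₁) · θ^(T₂−T₁) = 2.05 × 1.024^(31.6−20.0)
= 2.05 × 1.024^11.6 = 2.05 × 1.317 = 2.699 d⁻¹.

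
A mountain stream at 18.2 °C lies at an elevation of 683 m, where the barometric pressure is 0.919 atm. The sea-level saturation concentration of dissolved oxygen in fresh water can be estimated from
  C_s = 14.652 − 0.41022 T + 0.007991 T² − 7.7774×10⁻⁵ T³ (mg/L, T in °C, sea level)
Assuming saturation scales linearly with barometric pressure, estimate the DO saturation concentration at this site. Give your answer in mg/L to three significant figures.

C_s ≈ 8.61 mg/L

At sea level: C_s = 14.652 − 0.41022×18.2 + 0.007991×18.2² − 7.7774×10⁻⁵×18.2³ = 9.364 mg/L.
Pressure correction: C_s' = 9.364 × 0.919 = 8.606 mg/L.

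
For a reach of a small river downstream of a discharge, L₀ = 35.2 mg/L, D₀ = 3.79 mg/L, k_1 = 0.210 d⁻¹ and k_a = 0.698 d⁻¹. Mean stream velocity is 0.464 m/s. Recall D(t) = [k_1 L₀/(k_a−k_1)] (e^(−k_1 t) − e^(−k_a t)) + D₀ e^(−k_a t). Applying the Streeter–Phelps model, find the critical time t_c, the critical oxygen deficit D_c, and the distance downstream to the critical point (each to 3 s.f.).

t_c ≈ 1.87 d; D_c ≈ 7.15 mg/L; x_c ≈ 75.0 km

t_c = [1/(k_a−k_1)] ln[(k_a/k_1)(1 − D₀(k_a−k_1)/(k_1 L₀))]
= [1/(0.698−0.210)] ln[(0.698/0.210)(1 − 3.79×0.4880/(0.210×35.2))]
= (1/0.4880) ln[3.324 × 0.7498] = 2.049 × ln(2.492) = 2.049 × 0.9132 = 1.871 d.
D_c = (k_1/k_a) L₀ e^(−k_1 t_c) = (0.210/0.698) × 35.2 × e^(−0.210×1.871) = 0.3009 × 35.2 × 0.6751 = 7.149 mg/L.
x_c = v t_c = 0.464 m/s × 1.871 d × 86400 s/d = 75020 m ≈ 75.0 km.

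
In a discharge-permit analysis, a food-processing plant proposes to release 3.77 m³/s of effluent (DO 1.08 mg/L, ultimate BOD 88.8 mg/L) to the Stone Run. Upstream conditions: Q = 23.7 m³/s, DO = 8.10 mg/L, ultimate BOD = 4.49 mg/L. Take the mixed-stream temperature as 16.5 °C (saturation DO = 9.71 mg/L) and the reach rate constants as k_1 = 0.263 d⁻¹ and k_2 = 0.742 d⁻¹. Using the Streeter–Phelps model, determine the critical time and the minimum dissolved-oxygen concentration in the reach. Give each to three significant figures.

t_c ≈ 1.44 d; minimum DO ≈ 5.82 mg/L

Mixed DO = (23.7×8.10 + 3.77×1.08)/(23.7+3.77) = 196.0/27.47 = 7.137 mg/L.
Mixed L₀ = (23.7×4.49 + 3.77×88.8)/(27.47) = 441.2/27.47 = 16.06 mg/L.
Initial deficit D₀ = C_s − DO₀ = 9.71 − 7.137 = 2.573 mg/L.
t_c = (1/0.4790) ln[(0.742/0.263)(1 − 2.573×0.4790/(0.263×16.06))] = 2.088 × ln(1.998) = 1.445 d.
D_c = (0.263/0.742) × 16.06 × e^(−0.263×1.445) = 0.3544 × 16.06 × 0.6838 = 3.893 mg/L.
Minimum DO = 9.71 − 3.893 = 5.817 mg/L.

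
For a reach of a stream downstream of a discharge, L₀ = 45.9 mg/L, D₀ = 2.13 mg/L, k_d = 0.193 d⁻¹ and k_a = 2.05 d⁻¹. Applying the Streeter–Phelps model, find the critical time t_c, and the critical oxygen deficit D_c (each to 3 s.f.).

t_c ≈ 0.954 d; D_c ≈ 3.59 mg/L

With k_a/k_d = 10.62 and 1 − D₀(k_a−k_d)/(k_d L₀) = 0.5535,
t_c = ln(10.62 × 0.5535) / (2.05 − 0.193) = ln(5.879) / 1.857 = 1.771/1.857 = 0.9539 d.
L(t_c) = L₀ e^(−k_d t_c) = 45.9 × 0.8318 = 38.18 mg/L, and at the critical point k_a D_c = k_d L, so D_c = (0.193/2.05) × 38.18 = 3.595 mg/L.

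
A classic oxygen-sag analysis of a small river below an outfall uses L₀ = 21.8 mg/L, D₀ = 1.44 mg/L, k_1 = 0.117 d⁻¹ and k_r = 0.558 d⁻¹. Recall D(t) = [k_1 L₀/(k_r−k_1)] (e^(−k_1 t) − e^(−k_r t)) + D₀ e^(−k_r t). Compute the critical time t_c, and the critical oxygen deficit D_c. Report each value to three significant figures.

With k_r/k_1 = 4.769 and 1 − D₀(k_r−k_1)/(k_1 L₀) = 0.7510,
t_c = ln(4.769 × 0.7510) / (0.558 − 0.117) = ln(3.582) / 0.4410 = 1.276/0.4410 = 2.893 d.
D_c = (k_1/k_r) L₀ e^(−k_1 t_c) = (0.117/0.558) × 21.8 × e^(−0.117×2.893) = 0.2097 × 21.8 × 0.7128 = 3.258 mg/L.

t_c ≈ 2.89 d; D_c ≈ 3.26 mg/L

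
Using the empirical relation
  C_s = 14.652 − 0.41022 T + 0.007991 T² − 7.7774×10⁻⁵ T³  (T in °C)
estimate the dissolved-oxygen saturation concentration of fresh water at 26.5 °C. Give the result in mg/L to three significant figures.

C_s ≈ 7.95 mg/L

C_s = 14.652 − 0.41022×26.5 + 0.007991×26.5² − 7.7774×10⁻⁵×26.5³ = 7.946 mg/L.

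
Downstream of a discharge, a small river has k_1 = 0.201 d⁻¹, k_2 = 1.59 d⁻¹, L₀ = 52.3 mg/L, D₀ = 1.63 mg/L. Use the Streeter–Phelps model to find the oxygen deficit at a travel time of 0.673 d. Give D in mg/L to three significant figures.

k_1 L₀/(k_2−k_1) = 0.201×52.3/(1.59−0.201) = 10.51/1.389 = 7.568 mg/L.
e^(−k_1 t) = e^(−0.201×0.6730) = 0.8735; e^(−k_2 t) = e^(−1.59×0.6730) = 0.3430.
D = 7.568 × (0.8735 − 0.3430) + 1.63 × 0.3430 = 4.015 + 0.5591 = 4.574 mg/L.

D ≈ 4.57 mg/L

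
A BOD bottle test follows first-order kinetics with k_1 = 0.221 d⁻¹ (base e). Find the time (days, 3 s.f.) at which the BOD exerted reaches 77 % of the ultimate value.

t ≈ 6.65 d

y/L₀ = 1 − e^(−k_1 t) = 0.77 ⇒ e^(−k_1 t) = 0.230
t = −ln(0.230) / 0.221 = 1.470 / 0.221 = 6.650 d.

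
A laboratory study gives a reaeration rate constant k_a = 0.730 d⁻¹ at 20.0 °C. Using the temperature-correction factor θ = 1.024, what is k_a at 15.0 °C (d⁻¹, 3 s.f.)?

k_a ≈ 0.648 d⁻¹

k_a(T₂) = k_a(T₁) · θ^(T₂−T₁) = 0.730 × 1.024^(15.0−20.0)
= 0.730 × 1.024^-5.00 = 0.730 × 0.8882 = 0.6484 d⁻¹.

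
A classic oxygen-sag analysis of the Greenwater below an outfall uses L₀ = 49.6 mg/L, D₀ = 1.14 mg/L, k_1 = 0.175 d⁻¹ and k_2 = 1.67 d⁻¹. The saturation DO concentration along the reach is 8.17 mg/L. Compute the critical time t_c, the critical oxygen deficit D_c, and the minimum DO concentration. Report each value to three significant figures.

t_c ≈ 1.36 d; D_c ≈ 4.09 mg/L; min DO ≈ 4.08 mg/L

t_c = [1/(k_2−k_1)] ln[(k_2/k_1)(1 − D₀(k_2−k_1)/(k_1 L₀))]
= [1/(1.67−0.175)] ln[(1.67/0.175)(1 − 1.14×1.495/(0.175×49.6))]
= (1/1.495) ln[9.543 × 0.8037] = 0.6689 × ln(7.669) = 0.6689 × 2.037 = 1.363 d.
D_c = (k_1/k_2) L₀ e^(−k_1 t_c) = (0.175/1.67) × 49.6 × e^(−0.175×1.363) = 0.1048 × 49.6 × 0.7878 = 4.095 mg/L.
Minimum DO = C_s − D_c = 8.17 − 4.095 = 4.075 mg/L.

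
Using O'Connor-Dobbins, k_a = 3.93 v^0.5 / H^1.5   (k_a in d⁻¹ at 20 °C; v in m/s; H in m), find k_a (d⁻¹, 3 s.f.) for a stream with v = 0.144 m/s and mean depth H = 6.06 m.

k_a = 3.93 × 0.144^0.5 / 6.06^1.5 = 3.93 × 0.3795 / 14.92 = 0.09997 d⁻¹.

k_a ≈ 0.100 d⁻¹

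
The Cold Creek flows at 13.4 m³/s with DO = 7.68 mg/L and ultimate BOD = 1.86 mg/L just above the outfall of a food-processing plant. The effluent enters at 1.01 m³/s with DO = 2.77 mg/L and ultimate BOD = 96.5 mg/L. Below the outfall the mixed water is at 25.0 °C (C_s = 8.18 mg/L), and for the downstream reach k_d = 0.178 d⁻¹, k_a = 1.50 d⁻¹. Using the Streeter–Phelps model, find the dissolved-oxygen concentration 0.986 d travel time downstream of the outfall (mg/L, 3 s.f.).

Mixed DO = (13.4×7.68 + 1.01×2.77)/(13.4+1.01) = 105.7/14.41 = 7.336 mg/L.
Mixed L₀ = (13.4×1.86 + 1.01×96.5)/(14.41) = 122.4/14.41 = 8.493 mg/L.
Initial deficit D₀ = C_s − DO₀ = 8.18 − 7.336 = 0.8441 mg/L.
D(0.986) = [0.178×8.493/(1.50−0.178)](e^(−0.178×0.986) − e^(−1.50×0.986)) + 0.8441 e^(−1.50×0.986)
= 1.144 × (0.8390 − 0.2279) + 0.8441 × 0.2279 = 0.8913 mg/L.
DO = 8.18 − 0.8913 = 7.289 mg/L.

DO ≈ 7.29 mg/L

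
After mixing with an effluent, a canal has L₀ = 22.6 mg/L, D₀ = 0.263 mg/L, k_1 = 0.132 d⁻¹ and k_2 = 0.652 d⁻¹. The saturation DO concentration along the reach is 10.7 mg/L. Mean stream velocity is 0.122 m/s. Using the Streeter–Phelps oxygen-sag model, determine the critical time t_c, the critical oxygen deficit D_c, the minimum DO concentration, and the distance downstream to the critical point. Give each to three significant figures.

t_c ≈ 2.98 d; D_c ≈ 3.09 mg/L; min DO ≈ 7.61 mg/L; x_c ≈ 31.4 km

With k_2/k_1 = 4.939 and 1 − D₀(k_2−k_1)/(k_1 L₀) = 0.9542,
t_c = ln(4.939 × 0.9542) / (0.652 − 0.132) = ln(4.713) / 0.5200 = 1.550/0.5200 = 2.981 d.
L(t_c) = L₀ e^(−k_1 t_c) = 22.6 × 0.6747 = 15.25 mg/L, and at the critical point k_2 D_c = k_1 L, so D_c = (0.132/0.652) × 15.25 = 3.087 mg/L.
Minimum DO = C_s − D_c = 10.7 − 3.087 = 7.613 mg/L.
x_c = v t_c = 0.122 m/s × 2.981 d × 86400 s/d = 31430 m ≈ 31.4 km.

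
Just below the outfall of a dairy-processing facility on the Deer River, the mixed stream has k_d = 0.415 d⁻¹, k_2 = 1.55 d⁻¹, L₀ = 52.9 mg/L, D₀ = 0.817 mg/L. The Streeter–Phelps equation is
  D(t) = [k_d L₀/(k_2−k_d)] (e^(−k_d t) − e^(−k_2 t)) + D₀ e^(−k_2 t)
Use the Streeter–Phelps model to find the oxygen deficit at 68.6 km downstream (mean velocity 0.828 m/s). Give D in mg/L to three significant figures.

Travel time t = x/v = 68.6 km / (0.828 m/s) = 68600 m / 0.828 m/s = 82850 s = 0.9589 d.
k_d L₀/(k_2−k_d) = 0.415×52.9/(1.55−0.415) = 21.95/1.135 = 19.34 mg/L.
e^(−k_d t) = e^(−0.415×0.9589) = 0.6717; e^(−k_2 t) = e^(−1.55×0.9589) = 0.2262.
D = 19.34 × (0.6717 − 0.2262) + 0.817 × 0.2262 = 8.617 + 0.1848 = 8.802 mg/L.

D ≈ 8.80 mg/L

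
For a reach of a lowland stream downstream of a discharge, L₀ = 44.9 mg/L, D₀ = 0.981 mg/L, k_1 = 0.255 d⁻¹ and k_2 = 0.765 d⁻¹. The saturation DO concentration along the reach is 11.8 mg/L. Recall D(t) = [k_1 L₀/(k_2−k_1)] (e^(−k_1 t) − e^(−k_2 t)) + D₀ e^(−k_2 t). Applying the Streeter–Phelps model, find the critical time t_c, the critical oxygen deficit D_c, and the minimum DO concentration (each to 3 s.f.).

t_c = [1/(k_2−k_1)] ln[(k_2/k_1)(1 − D₀(k_2−k_1)/(k_1 L₀))]
= [1/(0.765−0.255)] ln[(0.765/0.255)(1 − 0.981×0.5100/(0.255×44.9))]
= (1/0.5100) ln[3.000 × 0.9563] = 1.961 × ln(2.869) = 1.961 × 1.054 = 2.067 d.
D_c = (k_1/k_2) L₀ e^(−k_1 t_c) = (0.255/0.765) × 44.9 × e^(−0.255×2.067) = 0.3333 × 44.9 × 0.5904 = 8.836 mg/L.
Minimum DO = C_s − D_c = 11.8 − 8.836 = 2.964 mg/L.

t_c ≈ 2.07 d; D_c ≈ 8.84 mg/L; min DO ≈ 2.96 mg/L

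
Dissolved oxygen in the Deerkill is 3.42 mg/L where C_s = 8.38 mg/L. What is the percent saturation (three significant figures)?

40.8 % saturation

% saturation = C/C_s × 100 = 3.42/8.38 × 100 = 40.8 %.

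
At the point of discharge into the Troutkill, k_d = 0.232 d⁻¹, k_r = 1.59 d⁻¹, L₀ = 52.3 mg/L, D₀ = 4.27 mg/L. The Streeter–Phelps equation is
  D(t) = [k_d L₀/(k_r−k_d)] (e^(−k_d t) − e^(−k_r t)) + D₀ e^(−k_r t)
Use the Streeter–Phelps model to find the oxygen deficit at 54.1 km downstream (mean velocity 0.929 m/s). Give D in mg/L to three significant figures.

D ≈ 6.04 mg/L

Travel time t = x/v = 54.1 km / (0.929 m/s) = 54100 m / 0.929 m/s = 58230 s = 0.6740 d.
k_d L₀/(k_r−k_d) = 0.232×52.3/(1.59−0.232) = 12.13/1.358 = 8.935 mg/L.
e^(−k_d t) = e^(−0.232×0.6740) = 0.8552; e^(−k_r t) = e^(−1.59×0.6740) = 0.3424.
D = 8.935 × (0.8552 − 0.3424) + 4.27 × 0.3424 = 4.582 + 1.462 = 6.044 mg/L.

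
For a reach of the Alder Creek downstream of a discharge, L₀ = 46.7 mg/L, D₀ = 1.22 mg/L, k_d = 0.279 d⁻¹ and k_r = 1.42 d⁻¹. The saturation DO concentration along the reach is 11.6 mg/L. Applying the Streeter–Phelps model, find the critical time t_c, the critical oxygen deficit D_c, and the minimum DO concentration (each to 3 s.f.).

With k_r/k_d = 5.090 and 1 − D₀(k_r−k_d)/(k_d L₀) = 0.8932,
t_c = ln(5.090 × 0.8932) / (1.42 − 0.279) = ln(4.546) / 1.141 = 1.514/1.141 = 1.327 d.
D_c = (k_d/k_r) L₀ e^(−k_d t_c) = (0.279/1.42) × 46.7 × e^(−0.279×1.327) = 0.1965 × 46.7 × 0.6906 = 6.336 mg/L.
Minimum DO = C_s − D_c = 11.6 − 6.336 = 5.264 mg/L.

t_c ≈ 1.33 d; D_c ≈ 6.34 mg/L; min DO ≈ 5.26 mg/L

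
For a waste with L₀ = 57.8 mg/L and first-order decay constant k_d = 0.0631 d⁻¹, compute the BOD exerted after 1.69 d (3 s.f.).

y ≈ 5.85 mg/L

y_t = L₀(1 − e^(−k_d t)) = 57.8 × (1 − e^(−0.0631×1.69))
= 57.8 × (1 − 0.8989) = 57.8 × 0.1011 = 5.846 mg/L.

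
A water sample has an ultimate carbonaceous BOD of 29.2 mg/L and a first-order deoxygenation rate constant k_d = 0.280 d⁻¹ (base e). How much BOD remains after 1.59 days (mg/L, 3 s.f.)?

L_t = L₀ e^(−k_d t) = 29.2 × e^(−0.280×1.59) = 29.2 × 0.6407 = 18.71 mg/L.

L ≈ 18.7 mg/L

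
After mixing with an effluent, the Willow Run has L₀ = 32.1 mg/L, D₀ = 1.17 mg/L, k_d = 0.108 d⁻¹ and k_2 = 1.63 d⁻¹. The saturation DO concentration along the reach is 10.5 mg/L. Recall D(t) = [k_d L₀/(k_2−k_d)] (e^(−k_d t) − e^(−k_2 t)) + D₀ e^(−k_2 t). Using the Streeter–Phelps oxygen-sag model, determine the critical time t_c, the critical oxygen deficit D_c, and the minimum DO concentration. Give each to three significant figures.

With k_2/k_d = 15.09 and 1 − D₀(k_2−k_d)/(k_d L₀) = 0.4863,
t_c = ln(15.09 × 0.4863) / (1.63 − 0.108) = ln(7.340) / 1.522 = 1.993/1.522 = 1.310 d.
D_c = (k_d/k_2) L₀ e^(−k_d t_c) = (0.108/1.63) × 32.1 × e^(−0.108×1.310) = 0.06626 × 32.1 × 0.8681 = 1.846 mg/L.
Minimum DO = C_s − D_c = 10.5 − 1.846 = 8.654 mg/L.

t_c ≈ 1.31 d; D_c ≈ 1.85 mg/L; min DO ≈ 8.65 mg/L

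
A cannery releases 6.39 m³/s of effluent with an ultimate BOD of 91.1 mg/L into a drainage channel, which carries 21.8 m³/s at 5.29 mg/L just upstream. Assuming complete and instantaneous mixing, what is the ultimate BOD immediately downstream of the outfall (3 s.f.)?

Flow-weighted mixing: C = (Q_r C_r + Q_w C_w)/(Q_r + Q_w)
= (21.8×5.29 + 6.39×91.1)/(21.8 + 6.39) = 697.5/28.19 = 24.74 mg/L.

24.7 mg/L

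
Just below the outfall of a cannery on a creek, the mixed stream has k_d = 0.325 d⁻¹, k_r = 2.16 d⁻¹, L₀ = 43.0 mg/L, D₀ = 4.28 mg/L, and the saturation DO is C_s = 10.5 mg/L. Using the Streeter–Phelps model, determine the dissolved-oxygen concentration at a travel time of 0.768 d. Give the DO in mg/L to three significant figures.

DO ≈ 5.20 mg/L

k_d L₀/(k_r−k_d) = 0.325×43.0/(2.16−0.325) = 13.97/1.835 = 7.616 mg/L.
e^(−k_d t) = e^(−0.325×0.7680) = 0.7791; e^(−k_r t) = e^(−2.16×0.7680) = 0.1904.
D = 7.616 × (0.7791 − 0.1904) + 4.28 × 0.1904 = 4.484 + 0.8147 = 5.299 mg/L.
DO = C_s − D = 10.5 − 5.299 = 5.201 mg/L.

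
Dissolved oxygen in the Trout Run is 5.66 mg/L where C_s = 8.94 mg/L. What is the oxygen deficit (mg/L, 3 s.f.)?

D = C_s − C = 8.94 − 5.66 = 3.28 mg/L.

D ≈ 3.28 mg/L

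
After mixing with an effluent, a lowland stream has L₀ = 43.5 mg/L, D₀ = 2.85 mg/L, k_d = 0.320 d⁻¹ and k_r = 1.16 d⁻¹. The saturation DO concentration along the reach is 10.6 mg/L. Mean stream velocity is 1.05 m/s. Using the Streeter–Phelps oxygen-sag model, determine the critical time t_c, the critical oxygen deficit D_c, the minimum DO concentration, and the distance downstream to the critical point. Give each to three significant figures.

At the critical point dD/dt = 0, so k_d L₀ e^(−k_d t) = k_r D. Substituting D(t) from the Streeter–Phelps equation and solving for t gives
t_c = ln[(k_r/k_d)(1 − D₀(k_r−k_d)/(k_d L₀))] / (k_r−k_d).
Here k_r−k_d = 0.8400 d⁻¹ and 1 − D₀(k_r−k_d)/(k_d L₀) = 1 − 2.85×0.8400/(0.320×43.5) = 0.8280, so
t_c = ln(3.625 × 0.8280) / 0.8400 = 1.099 / 0.8400 = 1.308 d.
L(t_c) = L₀ e^(−k_d t_c) = 43.5 × 0.6579 = 28.62 mg/L, and at the critical point k_r D_c = k_d L, so D_c = (0.320/1.16) × 28.62 = 7.895 mg/L.
Minimum DO = C_s − D_c = 10.6 − 7.895 = 2.705 mg/L.
x_c = v t_c = 1.05 m/s × 1.308 d × 86400 s/d = 118700 m ≈ 119 km.

t_c ≈ 1.31 d; D_c ≈ 7.89 mg/L; min DO ≈ 2.71 mg/L; x_c ≈ 119 km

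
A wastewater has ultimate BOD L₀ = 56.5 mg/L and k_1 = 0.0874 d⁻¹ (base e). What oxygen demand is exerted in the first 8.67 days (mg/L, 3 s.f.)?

y_t = L₀(1 − e^(−k_1 t)) = 56.5 × (1 − e^(−0.0874×8.67))
= 56.5 × (1 − 0.4687) = 56.5 × 0.5313 = 30.02 mg/L.

y ≈ 30.0 mg/L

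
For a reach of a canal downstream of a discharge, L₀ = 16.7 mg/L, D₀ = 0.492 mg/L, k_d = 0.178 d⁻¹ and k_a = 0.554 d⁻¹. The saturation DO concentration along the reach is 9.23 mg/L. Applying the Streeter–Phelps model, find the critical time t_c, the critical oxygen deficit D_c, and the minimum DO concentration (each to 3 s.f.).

At the critical point dD/dt = 0, so k_d L₀ e^(−k_d t) = k_a D. Substituting D(t) from the Streeter–Phelps equation and solving for t gives
t_c = ln[(k_a/k_d)(1 − D₀(k_a−k_d)/(k_d L₀))] / (k_a−k_d).
Here k_a−k_d = 0.3760 d⁻¹ and 1 − D₀(k_a−k_d)/(k_d L₀) = 1 − 0.492×0.3760/(0.178×16.7) = 0.9378, so
t_c = ln(3.112 × 0.9378) / 0.3760 = 1.071 / 0.3760 = 2.849 d.
D_c = (k_d/k_a) L₀ e^(−k_d t_c) = (0.178/0.554) × 16.7 × e^(−0.178×2.849) = 0.3213 × 16.7 × 0.6023 = 3.232 mg/L.
Minimum DO = C_s − D_c = 9.23 − 3.232 = 5.998 mg/L.

t_c ≈ 2.85 d; D_c ≈ 3.23 mg/L; min DO ≈ 6.00 mg/L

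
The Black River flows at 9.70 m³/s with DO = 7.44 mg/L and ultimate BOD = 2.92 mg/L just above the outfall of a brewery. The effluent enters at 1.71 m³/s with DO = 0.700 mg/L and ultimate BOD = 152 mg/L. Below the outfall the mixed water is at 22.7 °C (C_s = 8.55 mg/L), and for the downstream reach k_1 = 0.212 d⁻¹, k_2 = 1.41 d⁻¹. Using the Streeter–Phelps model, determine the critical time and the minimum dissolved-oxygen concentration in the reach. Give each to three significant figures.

t_c ≈ 1.04 d; minimum DO ≈ 5.51 mg/L

Mixed DO = (9.70×7.44 + 1.71×0.700)/(9.70+1.71) = 73.36/11.41 = 6.430 mg/L.
Mixed L₀ = (9.70×2.92 + 1.71×152)/(11.41) = 288.2/11.41 = 25.26 mg/L.
Initial deficit D₀ = C_s − DO₀ = 8.55 − 6.430 = 2.120 mg/L.
t_c = (1/1.198) ln[(1.41/0.212)(1 − 2.120×1.198/(0.212×25.26))] = 0.8347 × ln(3.497) = 1.045 d.
D_c = (0.212/1.41) × 25.26 × e^(−0.212×1.045) = 0.1504 × 25.26 × 0.8013 = 3.044 mg/L.
Minimum DO = 8.55 − 3.044 = 5.506 mg/L.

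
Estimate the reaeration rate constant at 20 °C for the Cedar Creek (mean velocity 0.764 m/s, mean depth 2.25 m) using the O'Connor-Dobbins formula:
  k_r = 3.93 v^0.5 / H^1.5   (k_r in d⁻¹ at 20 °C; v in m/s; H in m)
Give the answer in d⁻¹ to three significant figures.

k_r = 3.93 × 0.764^0.5 / 2.25^1.5 = 3.93 × 0.8741 / 3.375 = 1.018 d⁻¹.

k_r ≈ 1.02 d⁻¹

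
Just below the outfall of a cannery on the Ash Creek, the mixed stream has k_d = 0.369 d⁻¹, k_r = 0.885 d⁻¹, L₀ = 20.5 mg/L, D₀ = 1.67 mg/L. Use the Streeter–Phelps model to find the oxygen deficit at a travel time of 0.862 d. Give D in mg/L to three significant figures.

D ≈ 4.61 mg/L

k_d L₀/(k_r−k_d) = 0.369×20.5/(0.885−0.369) = 7.564/0.5160 = 14.66 mg/L.
e^(−k_d t) = e^(−0.369×0.8620) = 0.7275; e^(−k_r t) = e^(−0.885×0.8620) = 0.4663.
D = 14.66 × (0.7275 − 0.4663) + 1.67 × 0.4663 = 3.829 + 0.7788 = 4.608 mg/L.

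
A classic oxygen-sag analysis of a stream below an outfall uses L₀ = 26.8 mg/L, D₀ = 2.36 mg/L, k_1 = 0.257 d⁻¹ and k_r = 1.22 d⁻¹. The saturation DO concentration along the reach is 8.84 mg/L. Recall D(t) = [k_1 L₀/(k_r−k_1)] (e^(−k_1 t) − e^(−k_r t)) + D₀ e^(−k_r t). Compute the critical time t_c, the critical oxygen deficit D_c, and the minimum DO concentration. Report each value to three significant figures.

t_c = [1/(k_r−k_1)] ln[(k_r/k_1)(1 − D₀(k_r−k_1)/(k_1 L₀))]
= [1/(1.22−0.257)] ln[(1.22/0.257)(1 − 2.36×0.9630/(0.257×26.8))]
= (1/0.9630) ln[4.747 × 0.6700] = 1.038 × ln(3.181) = 1.038 × 1.157 = 1.202 d.
L(t_c) = L₀ e^(−k_1 t_c) = 26.8 × 0.7343 = 19.68 mg/L, and at the critical point k_r D_c = k_1 L, so D_c = (0.257/1.22) × 19.68 = 4.146 mg/L.
Minimum DO = C_s − D_c = 8.84 − 4.146 = 4.694 mg/L.

t_c ≈ 1.20 d; D_c ≈ 4.15 mg/L; min DO ≈ 4.69 mg/L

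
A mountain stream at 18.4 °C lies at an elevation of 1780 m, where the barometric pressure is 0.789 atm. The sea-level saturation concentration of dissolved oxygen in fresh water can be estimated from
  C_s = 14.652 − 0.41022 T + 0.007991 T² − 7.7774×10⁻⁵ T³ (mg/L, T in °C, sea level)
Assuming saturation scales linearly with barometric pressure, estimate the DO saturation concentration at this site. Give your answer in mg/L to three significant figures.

C_s ≈ 7.36 mg/L

At sea level: C_s = 14.652 − 0.41022×18.4 + 0.007991×18.4² − 7.7774×10⁻⁵×18.4³ = 9.325 mg/L.
Pressure correction: C_s' = 9.325 × 0.789 = 7.357 mg/L.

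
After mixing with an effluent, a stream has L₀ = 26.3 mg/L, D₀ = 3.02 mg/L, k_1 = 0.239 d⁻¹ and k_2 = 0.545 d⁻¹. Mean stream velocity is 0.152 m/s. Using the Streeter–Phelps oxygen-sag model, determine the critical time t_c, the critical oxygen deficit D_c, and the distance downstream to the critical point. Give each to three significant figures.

t_c ≈ 2.17 d; D_c ≈ 6.86 mg/L; x_c ≈ 28.6 km

t_c = [1/(k_2−k_1)] ln[(k_2/k_1)(1 − D₀(k_2−k_1)/(k_1 L₀))]
= [1/(0.545−0.239)] ln[(0.545/0.239)(1 − 3.02×0.3060/(0.239×26.3))]
= (1/0.3060) ln[2.280 × 0.8530] = 3.268 × ln(1.945) = 3.268 × 0.6653 = 2.174 d.
D_c = (k_1/k_2) L₀ e^(−k_1 t_c) = (0.239/0.545) × 26.3 × e^(−0.239×2.174) = 0.4385 × 26.3 × 0.5947 = 6.859 mg/L.
x_c = v t_c = 0.152 m/s × 2.174 d × 86400 s/d = 28550 m ≈ 28.6 km.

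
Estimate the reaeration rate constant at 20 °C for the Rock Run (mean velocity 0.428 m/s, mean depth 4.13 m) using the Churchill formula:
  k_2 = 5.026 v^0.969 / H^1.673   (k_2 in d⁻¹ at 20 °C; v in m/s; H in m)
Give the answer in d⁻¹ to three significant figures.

k_2 = 5.026 × 0.428^0.969 / 4.13^1.673 = 5.026 × 0.4394 / 10.73 = 0.2059 d⁻¹.

k_2 ≈ 0.206 d⁻¹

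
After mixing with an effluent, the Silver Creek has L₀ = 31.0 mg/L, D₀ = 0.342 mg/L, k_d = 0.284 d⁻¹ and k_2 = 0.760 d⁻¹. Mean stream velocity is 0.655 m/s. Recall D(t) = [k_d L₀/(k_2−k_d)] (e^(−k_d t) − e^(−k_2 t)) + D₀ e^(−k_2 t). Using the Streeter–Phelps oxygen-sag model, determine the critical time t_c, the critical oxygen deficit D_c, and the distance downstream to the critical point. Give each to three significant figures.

t_c ≈ 2.03 d; D_c ≈ 6.51 mg/L; x_c ≈ 115 km

t_c = [1/(k_2−k_d)] ln[(k_2/k_d)(1 − D₀(k_2−k_d)/(k_d L₀))]
= [1/(0.760−0.284)] ln[(0.760/0.284)(1 − 0.342×0.4760/(0.284×31.0))]
= (1/0.4760) ln[2.676 × 0.9815] = 2.101 × ln(2.627) = 2.101 × 0.9657 = 2.029 d.
D_c = (k_d/k_2) L₀ e^(−k_d t_c) = (0.284/0.760) × 31.0 × e^(−0.284×2.029) = 0.3737 × 31.0 × 0.5621 = 6.511 mg/L.
x_c = v t_c = 0.655 m/s × 2.029 d × 86400 s/d = 114800 m ≈ 115 km.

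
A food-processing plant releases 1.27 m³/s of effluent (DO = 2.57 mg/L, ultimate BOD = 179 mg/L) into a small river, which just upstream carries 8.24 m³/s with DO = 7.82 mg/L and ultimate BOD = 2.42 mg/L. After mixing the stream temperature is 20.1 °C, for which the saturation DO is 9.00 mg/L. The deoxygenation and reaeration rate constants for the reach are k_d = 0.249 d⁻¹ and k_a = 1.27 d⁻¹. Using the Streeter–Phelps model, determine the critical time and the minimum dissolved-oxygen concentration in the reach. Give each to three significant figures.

Mixed DO = (8.24×7.82 + 1.27×2.57)/(8.24+1.27) = 67.70/9.510 = 7.119 mg/L.
Mixed L₀ = (8.24×2.42 + 1.27×179)/(9.510) = 247.3/9.510 = 26.00 mg/L.
Initial deficit D₀ = C_s − DO₀ = 9.00 − 7.119 = 1.881 mg/L.
t_c = (1/1.021) ln[(1.27/0.249)(1 − 1.881×1.021/(0.249×26.00))] = 0.9794 × ln(3.587) = 1.251 d.
D_c = (0.249/1.27) × 26.00 × e^(−0.249×1.251) = 0.1961 × 26.00 × 0.7323 = 3.733 mg/L.
Minimum DO = 9.00 − 3.733 = 5.267 mg/L.

t_c ≈ 1.25 d; minimum DO ≈ 5.27 mg/L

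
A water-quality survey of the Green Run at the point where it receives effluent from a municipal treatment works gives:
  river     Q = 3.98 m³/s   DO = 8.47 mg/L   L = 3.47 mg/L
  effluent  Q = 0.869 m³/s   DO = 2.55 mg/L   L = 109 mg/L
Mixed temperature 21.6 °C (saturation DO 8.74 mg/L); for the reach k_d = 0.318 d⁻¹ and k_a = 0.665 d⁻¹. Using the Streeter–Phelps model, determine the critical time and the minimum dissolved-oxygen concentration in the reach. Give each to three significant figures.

Mixed DO = (3.98×8.47 + 0.869×2.55)/(3.98+0.869) = 35.93/4.849 = 7.409 mg/L.
Mixed L₀ = (3.98×3.47 + 0.869×109)/(4.849) = 108.5/4.849 = 22.38 mg/L.
Initial deficit D₀ = C_s − DO₀ = 8.74 − 7.409 = 1.331 mg/L.
t_c = (1/0.3470) ln[(0.665/0.318)(1 − 1.331×0.3470/(0.318×22.38))] = 2.882 × ln(1.956) = 1.933 d.
D_c = (0.318/0.665) × 22.38 × e^(−0.318×1.933) = 0.4782 × 22.38 × 0.5409 = 5.789 mg/L.
Minimum DO = 8.74 − 5.789 = 2.951 mg/L.

t_c ≈ 1.93 d; minimum DO ≈ 2.95 mg/L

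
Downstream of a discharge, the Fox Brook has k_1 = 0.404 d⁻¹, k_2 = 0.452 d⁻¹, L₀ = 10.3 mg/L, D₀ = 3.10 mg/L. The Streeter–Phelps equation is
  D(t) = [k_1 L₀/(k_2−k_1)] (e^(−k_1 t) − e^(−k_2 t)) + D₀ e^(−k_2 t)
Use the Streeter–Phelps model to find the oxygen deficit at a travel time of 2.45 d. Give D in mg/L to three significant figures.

k_1 L₀/(k_2−k_1) = 0.404×10.3/(0.452−0.404) = 4.161/0.04800 = 86.69 mg/L.
e^(−k_1 t) = e^(−0.404×2.450) = 0.3717; e^(−k_2 t) = e^(−0.452×2.450) = 0.3304.
D = 86.69 × (0.3717 − 0.3304) + 3.10 × 0.3304 = 3.575 + 1.024 = 4.599 mg/L.

D ≈ 4.60 mg/L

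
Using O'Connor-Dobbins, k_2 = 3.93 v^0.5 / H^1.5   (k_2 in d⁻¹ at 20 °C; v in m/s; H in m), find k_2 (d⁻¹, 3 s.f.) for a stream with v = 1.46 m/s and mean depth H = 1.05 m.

k_2 ≈ 4.41 d⁻¹

k_2 = 3.93 × 1.46^0.5 / 1.05^1.5 = 3.93 × 1.208 / 1.076 = 4.414 d⁻¹.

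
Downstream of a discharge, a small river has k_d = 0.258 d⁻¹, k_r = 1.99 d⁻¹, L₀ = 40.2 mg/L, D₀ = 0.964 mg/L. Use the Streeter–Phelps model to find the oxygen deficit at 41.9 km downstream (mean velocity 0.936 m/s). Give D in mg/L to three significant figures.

D ≈ 3.45 mg/L

Travel time t = x/v = 41.9 km / (0.936 m/s) = 41900 m / 0.936 m/s = 44760 s = 0.5181 d.
k_d L₀/(k_r−k_d) = 0.258×40.2/(1.99−0.258) = 10.37/1.732 = 5.988 mg/L.
e^(−k_d t) = e^(−0.258×0.5181) = 0.8749; e^(−k_r t) = e^(−1.99×0.5181) = 0.3566.
D = 5.988 × (0.8749 − 0.3566) + 0.964 × 0.3566 = 3.103 + 0.3438 = 3.447 mg/L.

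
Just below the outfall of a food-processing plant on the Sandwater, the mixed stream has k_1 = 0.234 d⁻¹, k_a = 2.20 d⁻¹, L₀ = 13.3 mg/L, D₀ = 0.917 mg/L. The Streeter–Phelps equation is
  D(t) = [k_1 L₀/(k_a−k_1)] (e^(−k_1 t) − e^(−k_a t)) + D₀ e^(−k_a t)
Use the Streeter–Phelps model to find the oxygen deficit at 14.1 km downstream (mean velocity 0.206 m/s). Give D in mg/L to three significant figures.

Travel time t = x/v = 14.1 km / (0.206 m/s) = 14100 m / 0.206 m/s = 68450 s = 0.7922 d.
k_1 L₀/(k_a−k_1) = 0.234×13.3/(2.20−0.234) = 3.112/1.966 = 1.583 mg/L.
e^(−k_1 t) = e^(−0.234×0.7922) = 0.8308; e^(−k_a t) = e^(−2.20×0.7922) = 0.1750.
D = 1.583 × (0.8308 − 0.1750) + 0.917 × 0.1750 = 1.038 + 0.1605 = 1.199 mg/L.

D ≈ 1.20 mg/L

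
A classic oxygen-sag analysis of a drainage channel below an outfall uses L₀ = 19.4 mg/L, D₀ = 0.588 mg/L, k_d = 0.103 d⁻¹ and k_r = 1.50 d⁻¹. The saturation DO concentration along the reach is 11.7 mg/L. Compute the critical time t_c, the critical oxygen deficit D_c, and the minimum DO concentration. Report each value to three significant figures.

With k_r/k_d = 14.56 and 1 − D₀(k_r−k_d)/(k_d L₀) = 0.5889,
t_c = ln(14.56 × 0.5889) / (1.50 − 0.103) = ln(8.576) / 1.397 = 2.149/1.397 = 1.538 d.
D_c = (k_d/k_r) L₀ e^(−k_d t_c) = (0.103/1.50) × 19.4 × e^(−0.103×1.538) = 0.06867 × 19.4 × 0.8535 = 1.137 mg/L.
Minimum DO = C_s − D_c = 11.7 − 1.137 = 10.56 mg/L.

t_c ≈ 1.54 d; D_c ≈ 1.14 mg/L; min DO ≈ 10.6 mg/L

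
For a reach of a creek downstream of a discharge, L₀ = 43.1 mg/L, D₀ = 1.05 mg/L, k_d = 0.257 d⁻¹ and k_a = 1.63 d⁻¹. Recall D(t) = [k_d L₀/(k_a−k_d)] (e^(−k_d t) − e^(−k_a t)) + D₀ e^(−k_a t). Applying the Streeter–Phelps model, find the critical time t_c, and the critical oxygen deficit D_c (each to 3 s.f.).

With k_a/k_d = 6.342 and 1 − D₀(k_a−k_d)/(k_d L₀) = 0.8698,
t_c = ln(6.342 × 0.8698) / (1.63 − 0.257) = ln(5.517) / 1.373 = 1.708/1.373 = 1.244 d.
D_c = (k_d/k_a) L₀ e^(−k_d t_c) = (0.257/1.63) × 43.1 × e^(−0.257×1.244) = 0.1577 × 43.1 × 0.7264 = 4.936 mg/L.

t_c ≈ 1.24 d; D_c ≈ 4.94 mg/L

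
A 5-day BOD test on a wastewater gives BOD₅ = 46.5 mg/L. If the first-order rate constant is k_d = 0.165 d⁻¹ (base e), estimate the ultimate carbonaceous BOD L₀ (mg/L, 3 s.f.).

BOD₅ = L₀(1 − e^(−5k_d)) ⇒ L₀ = BOD₅ / (1 − e^(−5×0.165))
= 46.5 / (1 − 0.4382) = 46.5 / 0.5618 = 82.77 mg/L.

L₀ ≈ 82.8 mg/L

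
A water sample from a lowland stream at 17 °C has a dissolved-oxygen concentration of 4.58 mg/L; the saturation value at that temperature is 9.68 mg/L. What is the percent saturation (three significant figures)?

% saturation = C/C_s × 100 = 4.58/9.68 × 100 = 47.3 %.

47.3 % saturation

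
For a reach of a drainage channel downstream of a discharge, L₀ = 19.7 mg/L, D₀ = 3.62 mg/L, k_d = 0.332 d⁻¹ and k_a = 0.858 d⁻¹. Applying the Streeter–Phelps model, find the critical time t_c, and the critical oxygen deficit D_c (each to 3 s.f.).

t_c ≈ 1.15 d; D_c ≈ 5.20 mg/L

t_c = [1/(k_a−k_d)] ln[(k_a/k_d)(1 − D₀(k_a−k_d)/(k_d L₀))]
= [1/(0.858−0.332)] ln[(0.858/0.332)(1 − 3.62×0.5260/(0.332×19.7))]
= (1/0.5260) ln[2.584 × 0.7089] = 1.901 × ln(1.832) = 1.901 × 0.6054 = 1.151 d.
L(t_c) = L₀ e^(−k_d t_c) = 19.7 × 0.6824 = 13.44 mg/L, and at the critical point k_a D_c = k_d L, so D_c = (0.332/0.858) × 13.44 = 5.202 mg/L.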